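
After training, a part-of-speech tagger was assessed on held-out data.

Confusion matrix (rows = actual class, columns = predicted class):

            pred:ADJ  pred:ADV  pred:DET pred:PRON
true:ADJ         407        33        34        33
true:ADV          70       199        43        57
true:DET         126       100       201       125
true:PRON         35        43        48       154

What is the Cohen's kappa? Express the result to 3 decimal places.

Observed agreement pₒ = trace/N = 961/1708 = 0.5626
Expected agreement pₑ = Σ (rowᵢ·colᵢ)/N² = (507·638 + 369·375 + 552·326 + 280·369)/1708² = 0.2554
κ = (pₒ − pₑ)/(1 − pₑ) = (0.5626 − 0.2554)/(1 − 0.2554) = 0.413

0.413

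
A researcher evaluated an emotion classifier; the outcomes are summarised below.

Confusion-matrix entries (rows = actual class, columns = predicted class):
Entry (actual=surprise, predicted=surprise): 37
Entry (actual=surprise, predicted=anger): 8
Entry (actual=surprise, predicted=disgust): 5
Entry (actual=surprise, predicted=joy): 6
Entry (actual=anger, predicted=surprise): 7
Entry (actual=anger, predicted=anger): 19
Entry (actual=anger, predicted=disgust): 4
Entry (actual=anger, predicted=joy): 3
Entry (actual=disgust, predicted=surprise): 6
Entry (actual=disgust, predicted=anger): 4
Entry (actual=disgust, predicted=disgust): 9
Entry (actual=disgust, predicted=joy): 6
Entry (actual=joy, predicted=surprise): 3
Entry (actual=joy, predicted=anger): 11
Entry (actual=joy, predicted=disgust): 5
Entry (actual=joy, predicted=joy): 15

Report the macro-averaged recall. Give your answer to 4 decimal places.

Per-class recall (TP/(TP+FN)):
  surprise: TP=37, FN=8+5+6=19 → 37/56 = 0.66071
  anger: TP=19, FN=7+4+3=14 → 19/33 = 0.57576
  disgust: TP=9, FN=6+4+6=16 → 9/25 = 0.36000
  joy: TP=15, FN=3+11+5=19 → 15/34 = 0.44118
Macro-recall = mean = (0.66071 + 0.57576 + 0.36000 + 0.44118) / 4 = 0.5094

0.5094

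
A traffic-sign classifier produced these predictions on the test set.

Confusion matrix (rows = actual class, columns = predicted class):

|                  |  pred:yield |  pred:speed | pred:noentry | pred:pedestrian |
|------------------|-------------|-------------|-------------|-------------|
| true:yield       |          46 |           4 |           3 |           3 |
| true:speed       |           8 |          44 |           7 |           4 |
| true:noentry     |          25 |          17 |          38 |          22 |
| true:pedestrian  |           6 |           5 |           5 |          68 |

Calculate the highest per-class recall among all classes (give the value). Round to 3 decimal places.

0.821

Per-class recall (TP/(TP+FN)):
  yield: TP=46, FN=4+3+3=10 → 46/56 = 0.8214
  speed: TP=44, FN=8+7+4=19 → 44/63 = 0.6984
  noentry: TP=38, FN=25+17+22=64 → 38/102 = 0.3725
  pedestrian: TP=68, FN=6+5+5=16 → 68/84 = 0.8095
Highest is class 'yield' with recall = 0.821.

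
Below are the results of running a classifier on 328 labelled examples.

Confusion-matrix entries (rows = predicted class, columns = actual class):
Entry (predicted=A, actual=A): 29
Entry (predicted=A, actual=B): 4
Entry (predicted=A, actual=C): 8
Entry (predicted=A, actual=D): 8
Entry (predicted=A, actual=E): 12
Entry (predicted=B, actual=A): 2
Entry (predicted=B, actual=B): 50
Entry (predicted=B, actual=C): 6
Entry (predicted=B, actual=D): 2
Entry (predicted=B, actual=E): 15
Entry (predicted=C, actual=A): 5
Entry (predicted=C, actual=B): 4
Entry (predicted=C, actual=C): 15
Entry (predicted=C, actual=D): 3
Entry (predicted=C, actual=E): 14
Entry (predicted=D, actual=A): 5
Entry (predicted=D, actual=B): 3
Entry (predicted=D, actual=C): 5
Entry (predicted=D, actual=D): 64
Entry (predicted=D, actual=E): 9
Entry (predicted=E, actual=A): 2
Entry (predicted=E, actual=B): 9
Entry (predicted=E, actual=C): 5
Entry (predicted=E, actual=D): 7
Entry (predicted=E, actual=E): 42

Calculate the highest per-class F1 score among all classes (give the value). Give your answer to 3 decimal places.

Per-class F1 score (2·TP/(2·TP+FP+FN)):
  A: TP=29, FP=4+8+8+12=32, FN=2+5+5+2=14 → 58/104 = 0.5577
  B: TP=50, FP=2+6+2+15=25, FN=4+4+3+9=20 → 100/145 = 0.6897
  C: TP=15, FP=5+4+3+14=26, FN=8+6+5+5=24 → 30/80 = 0.3750
  D: TP=64, FP=5+3+5+9=22, FN=8+2+3+7=20 → 128/170 = 0.7529
  E: TP=42, FP=2+9+5+7=23, FN=12+15+14+9=50 → 84/157 = 0.5350
Highest is class 'D' with F1 score = 0.753.

0.753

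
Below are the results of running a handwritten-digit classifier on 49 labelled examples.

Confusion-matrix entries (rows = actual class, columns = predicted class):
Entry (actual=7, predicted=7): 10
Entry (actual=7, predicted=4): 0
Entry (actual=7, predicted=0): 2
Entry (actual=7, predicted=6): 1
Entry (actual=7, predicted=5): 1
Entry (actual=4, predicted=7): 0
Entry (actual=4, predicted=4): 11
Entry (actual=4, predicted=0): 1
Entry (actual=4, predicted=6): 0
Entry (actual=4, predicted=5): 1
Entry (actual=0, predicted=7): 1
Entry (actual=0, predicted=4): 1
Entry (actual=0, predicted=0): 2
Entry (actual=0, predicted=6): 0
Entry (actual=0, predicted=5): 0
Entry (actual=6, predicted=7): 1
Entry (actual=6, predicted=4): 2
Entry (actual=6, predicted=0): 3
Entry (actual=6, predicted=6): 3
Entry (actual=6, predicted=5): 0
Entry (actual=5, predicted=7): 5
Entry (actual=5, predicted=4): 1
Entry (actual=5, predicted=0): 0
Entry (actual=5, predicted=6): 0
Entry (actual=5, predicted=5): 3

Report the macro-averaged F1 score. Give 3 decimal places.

0.531

Per-class F1 score (2·TP/(2·TP+FP+FN)):
  7: TP=10, FP=0+1+1+5=7, FN=0+2+1+1=4 → 20/31 = 0.6452
  4: TP=11, FP=0+1+2+1=4, FN=0+1+0+1=2 → 22/28 = 0.7857
  0: TP=2, FP=2+1+3+0=6, FN=1+1+0+0=2 → 4/12 = 0.3333
  6: TP=3, FP=1+0+0+0=1, FN=1+2+3+0=6 → 6/13 = 0.4615
  5: TP=3, FP=1+1+0+0=2, FN=5+1+0+0=6 → 6/14 = 0.4286
Macro-F1 score = mean = (0.6452 + 0.7857 + 0.3333 + 0.4615 + 0.4286) / 5 = 0.531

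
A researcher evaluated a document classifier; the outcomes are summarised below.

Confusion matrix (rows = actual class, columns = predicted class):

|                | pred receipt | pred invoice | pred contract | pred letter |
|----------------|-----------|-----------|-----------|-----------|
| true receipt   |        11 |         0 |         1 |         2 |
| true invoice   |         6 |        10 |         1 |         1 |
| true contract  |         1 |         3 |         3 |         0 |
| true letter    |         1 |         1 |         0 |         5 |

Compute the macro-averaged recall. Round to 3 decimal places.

0.621

Per-class recall (TP/(TP+FN)):
  receipt: TP=11, FN=0+1+2=3 → 11/14 = 0.7857
  invoice: TP=10, FN=6+1+1=8 → 10/18 = 0.5556
  contract: TP=3, FN=1+3+0=4 → 3/7 = 0.4286
  letter: TP=5, FN=1+1+0=2 → 5/7 = 0.7143
Macro-recall = mean = (0.7857 + 0.5556 + 0.4286 + 0.7143) / 4 = 0.621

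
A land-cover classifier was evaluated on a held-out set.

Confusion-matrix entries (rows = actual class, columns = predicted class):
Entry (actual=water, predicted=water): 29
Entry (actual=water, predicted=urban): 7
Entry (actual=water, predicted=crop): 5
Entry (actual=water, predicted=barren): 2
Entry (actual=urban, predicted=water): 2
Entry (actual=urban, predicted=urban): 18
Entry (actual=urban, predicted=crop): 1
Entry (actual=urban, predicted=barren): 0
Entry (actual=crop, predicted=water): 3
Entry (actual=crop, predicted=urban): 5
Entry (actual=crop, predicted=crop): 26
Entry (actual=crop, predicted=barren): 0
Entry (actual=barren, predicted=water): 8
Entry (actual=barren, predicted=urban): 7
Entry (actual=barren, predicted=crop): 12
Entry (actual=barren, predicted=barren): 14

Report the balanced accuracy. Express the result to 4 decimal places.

Balanced accuracy = mean of per-class recall.
  water: recall = 29/43 = 0.67442
  urban: recall = 18/21 = 0.85714
  crop: recall = 26/34 = 0.76471
  barren: recall = 14/41 = 0.34146
Mean = (0.67442 + 0.85714 + 0.76471 + 0.34146) / 4 = 0.6594

0.6594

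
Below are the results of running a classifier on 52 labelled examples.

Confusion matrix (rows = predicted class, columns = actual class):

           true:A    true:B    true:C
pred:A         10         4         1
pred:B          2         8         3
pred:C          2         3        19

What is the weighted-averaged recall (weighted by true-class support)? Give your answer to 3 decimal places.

0.712

Per-class recall (TP/(TP+FN)):
  A: TP=10, FN=2+2=4 → 10/14 = 0.7143
  B: TP=8, FN=4+3=7 → 8/15 = 0.5333
  C: TP=19, FN=1+3=4 → 19/23 = 0.8261
Weighted-recall = Σ (supportᵢ/N)·recallᵢ with N=52: (14/52)·0.7143 + (15/52)·0.5333 + (23/52)·0.8261 = 0.712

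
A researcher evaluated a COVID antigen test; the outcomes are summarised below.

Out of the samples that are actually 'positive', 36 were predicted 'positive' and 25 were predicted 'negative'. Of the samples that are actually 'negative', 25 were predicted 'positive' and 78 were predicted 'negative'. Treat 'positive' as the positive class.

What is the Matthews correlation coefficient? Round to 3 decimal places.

MCC = (TP·TN − FP·FN) / √((TP+FP)(TP+FN)(TN+FP)(TN+FN))
Numerator = 36·78 − 25·25 = 2183
Denominator = √(61·61·103·103) = √39476089 = 6283.0000
MCC = 2183 / 6283.0000 = 0.347

0.347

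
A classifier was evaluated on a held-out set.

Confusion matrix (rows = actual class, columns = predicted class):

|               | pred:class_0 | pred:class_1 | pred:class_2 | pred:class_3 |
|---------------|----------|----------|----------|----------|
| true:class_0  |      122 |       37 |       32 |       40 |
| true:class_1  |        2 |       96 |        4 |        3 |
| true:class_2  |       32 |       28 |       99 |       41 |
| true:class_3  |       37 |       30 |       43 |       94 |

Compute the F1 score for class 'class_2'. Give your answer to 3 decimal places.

0.524

One-vs-rest for 'class_2': TP = diagonal; FP = other classes predicted 'class_2'; FN = 'class_2' predicted as other.
F1 score = 2·TP/(2·TP+FP+FN).
class_2: TP=99, FP=32+4+43=79, FN=32+28+41=101 → 198/378 = 0.5238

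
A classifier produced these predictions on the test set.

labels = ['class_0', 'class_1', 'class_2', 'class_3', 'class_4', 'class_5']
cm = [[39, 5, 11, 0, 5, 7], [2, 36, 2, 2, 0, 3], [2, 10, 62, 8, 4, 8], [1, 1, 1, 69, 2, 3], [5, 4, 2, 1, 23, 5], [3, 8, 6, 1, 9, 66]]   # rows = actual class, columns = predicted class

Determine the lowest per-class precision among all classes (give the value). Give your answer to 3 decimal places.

Per-class precision (TP/(TP+FP)):
  class_0: TP=39, FP=2+2+1+5+3=13 → 39/52 = 0.7500
  class_1: TP=36, FP=5+10+1+4+8=28 → 36/64 = 0.5625
  class_2: TP=62, FP=11+2+1+2+6=22 → 62/84 = 0.7381
  class_3: TP=69, FP=0+2+8+1+1=12 → 69/81 = 0.8519
  class_4: TP=23, FP=5+0+4+2+9=20 → 23/43 = 0.5349
  class_5: TP=66, FP=7+3+8+3+5=26 → 66/92 = 0.7174
Lowest is class 'class_4' with precision = 0.535.

0.535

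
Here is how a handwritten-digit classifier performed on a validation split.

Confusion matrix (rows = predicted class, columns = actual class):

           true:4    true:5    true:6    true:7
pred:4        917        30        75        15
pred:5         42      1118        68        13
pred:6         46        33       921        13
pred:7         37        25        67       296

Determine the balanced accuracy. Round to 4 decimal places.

0.8749

Balanced accuracy = mean of per-class recall.
  4: recall = 917/1042 = 0.88004
  5: recall = 1118/1206 = 0.92703
  6: recall = 921/1131 = 0.81432
  7: recall = 296/337 = 0.87834
Mean = (0.88004 + 0.92703 + 0.81432 + 0.87834) / 4 = 0.8749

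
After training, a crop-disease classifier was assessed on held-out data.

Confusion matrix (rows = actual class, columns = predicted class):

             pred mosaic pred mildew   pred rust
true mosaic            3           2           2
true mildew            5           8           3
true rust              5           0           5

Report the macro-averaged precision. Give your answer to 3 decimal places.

0.510

Per-class precision (TP/(TP+FP)):
  mosaic: TP=3, FP=5+5=10 → 3/13 = 0.2308
  mildew: TP=8, FP=2+0=2 → 8/10 = 0.8000
  rust: TP=5, FP=2+3=5 → 5/10 = 0.5000
Macro-precision = mean = (0.2308 + 0.8000 + 0.5000) / 3 = 0.510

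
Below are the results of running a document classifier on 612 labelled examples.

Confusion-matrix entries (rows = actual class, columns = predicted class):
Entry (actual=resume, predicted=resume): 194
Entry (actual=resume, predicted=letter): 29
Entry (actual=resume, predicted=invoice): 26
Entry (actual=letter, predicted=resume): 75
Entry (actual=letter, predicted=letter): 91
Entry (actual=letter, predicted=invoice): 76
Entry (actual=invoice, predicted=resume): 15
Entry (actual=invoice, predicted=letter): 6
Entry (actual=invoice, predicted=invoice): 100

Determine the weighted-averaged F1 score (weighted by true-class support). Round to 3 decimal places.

Per-class F1 score (2·TP/(2·TP+FP+FN)):
  resume: TP=194, FP=75+15=90, FN=29+26=55 → 388/533 = 0.7280
  letter: TP=91, FP=29+6=35, FN=75+76=151 → 182/368 = 0.4946
  invoice: TP=100, FP=26+76=102, FN=15+6=21 → 200/323 = 0.6192
Weighted-F1 score = Σ (supportᵢ/N)·F1 scoreᵢ with N=612: (249/612)·0.7280 + (242/612)·0.4946 + (121/612)·0.6192 = 0.614

0.614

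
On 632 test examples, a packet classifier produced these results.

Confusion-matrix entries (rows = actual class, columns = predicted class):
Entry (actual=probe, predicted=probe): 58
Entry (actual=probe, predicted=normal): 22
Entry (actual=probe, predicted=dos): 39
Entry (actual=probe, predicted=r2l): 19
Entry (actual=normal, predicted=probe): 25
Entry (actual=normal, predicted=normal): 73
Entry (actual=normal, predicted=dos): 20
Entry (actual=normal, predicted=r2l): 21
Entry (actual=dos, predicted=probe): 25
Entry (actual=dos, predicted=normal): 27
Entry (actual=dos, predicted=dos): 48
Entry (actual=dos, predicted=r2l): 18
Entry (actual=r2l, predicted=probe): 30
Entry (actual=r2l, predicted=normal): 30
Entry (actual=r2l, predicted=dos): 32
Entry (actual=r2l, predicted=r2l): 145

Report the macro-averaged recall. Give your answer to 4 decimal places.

Per-class recall (TP/(TP+FN)):
  probe: TP=58, FN=22+39+19=80 → 58/138 = 0.42029
  normal: TP=73, FN=25+20+21=66 → 73/139 = 0.52518
  dos: TP=48, FN=25+27+18=70 → 48/118 = 0.40678
  r2l: TP=145, FN=30+30+32=92 → 145/237 = 0.61181
Macro-recall = mean = (0.42029 + 0.52518 + 0.40678 + 0.61181) / 4 = 0.4910

0.4910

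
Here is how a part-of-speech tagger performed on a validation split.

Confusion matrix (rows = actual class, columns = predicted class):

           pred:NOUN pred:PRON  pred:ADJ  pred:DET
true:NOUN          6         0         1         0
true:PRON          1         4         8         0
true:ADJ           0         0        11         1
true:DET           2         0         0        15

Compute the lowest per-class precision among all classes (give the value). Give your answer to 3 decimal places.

Per-class precision (TP/(TP+FP)):
  NOUN: TP=6, FP=1+0+2=3 → 6/9 = 0.6667
  PRON: TP=4, FP=0+0+0=0 → 4/4 = 1.0000
  ADJ: TP=11, FP=1+8+0=9 → 11/20 = 0.5500
  DET: TP=15, FP=0+0+1=1 → 15/16 = 0.9375
Lowest is class 'ADJ' with precision = 0.550.

0.550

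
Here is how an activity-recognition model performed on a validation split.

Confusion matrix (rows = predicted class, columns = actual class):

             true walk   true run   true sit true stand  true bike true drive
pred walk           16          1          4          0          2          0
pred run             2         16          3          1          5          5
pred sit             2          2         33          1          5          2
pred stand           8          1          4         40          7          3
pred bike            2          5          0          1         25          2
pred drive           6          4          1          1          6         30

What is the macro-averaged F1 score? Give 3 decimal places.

0.634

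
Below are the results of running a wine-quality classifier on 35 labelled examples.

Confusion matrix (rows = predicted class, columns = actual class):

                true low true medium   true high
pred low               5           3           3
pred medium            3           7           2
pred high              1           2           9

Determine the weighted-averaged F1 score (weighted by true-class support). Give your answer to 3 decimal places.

0.605

Per-class F1 score (2·TP/(2·TP+FP+FN)):
  low: TP=5, FP=3+3=6, FN=3+1=4 → 10/20 = 0.5000
  medium: TP=7, FP=3+2=5, FN=3+2=5 → 14/24 = 0.5833
  high: TP=9, FP=1+2=3, FN=3+2=5 → 18/26 = 0.6923
Weighted-F1 score = Σ (supportᵢ/N)·F1 scoreᵢ with N=35: (9/35)·0.5000 + (12/35)·0.5833 + (14/35)·0.6923 = 0.605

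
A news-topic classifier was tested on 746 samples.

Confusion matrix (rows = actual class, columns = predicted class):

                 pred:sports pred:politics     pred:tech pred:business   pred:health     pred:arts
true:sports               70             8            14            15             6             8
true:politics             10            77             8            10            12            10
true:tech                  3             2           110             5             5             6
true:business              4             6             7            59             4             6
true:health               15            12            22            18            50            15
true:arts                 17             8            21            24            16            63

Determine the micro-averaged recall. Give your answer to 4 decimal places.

0.5751

Micro-averaging pools counts across classes: ΣTP=429, ΣFP=317, ΣFN=317.
Micro-recall = TP/(TP+FN) on pooled counts = 0.5751 (equals overall accuracy in single-label multiclass).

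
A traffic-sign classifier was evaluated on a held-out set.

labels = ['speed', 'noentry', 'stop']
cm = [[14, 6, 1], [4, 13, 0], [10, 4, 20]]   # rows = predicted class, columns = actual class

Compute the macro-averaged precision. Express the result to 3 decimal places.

Per-class precision (TP/(TP+FP)):
  speed: TP=14, FP=6+1=7 → 14/21 = 0.6667
  noentry: TP=13, FP=4+0=4 → 13/17 = 0.7647
  stop: TP=20, FP=10+4=14 → 20/34 = 0.5882
Macro-precision = mean = (0.6667 + 0.7647 + 0.5882) / 3 = 0.673

0.673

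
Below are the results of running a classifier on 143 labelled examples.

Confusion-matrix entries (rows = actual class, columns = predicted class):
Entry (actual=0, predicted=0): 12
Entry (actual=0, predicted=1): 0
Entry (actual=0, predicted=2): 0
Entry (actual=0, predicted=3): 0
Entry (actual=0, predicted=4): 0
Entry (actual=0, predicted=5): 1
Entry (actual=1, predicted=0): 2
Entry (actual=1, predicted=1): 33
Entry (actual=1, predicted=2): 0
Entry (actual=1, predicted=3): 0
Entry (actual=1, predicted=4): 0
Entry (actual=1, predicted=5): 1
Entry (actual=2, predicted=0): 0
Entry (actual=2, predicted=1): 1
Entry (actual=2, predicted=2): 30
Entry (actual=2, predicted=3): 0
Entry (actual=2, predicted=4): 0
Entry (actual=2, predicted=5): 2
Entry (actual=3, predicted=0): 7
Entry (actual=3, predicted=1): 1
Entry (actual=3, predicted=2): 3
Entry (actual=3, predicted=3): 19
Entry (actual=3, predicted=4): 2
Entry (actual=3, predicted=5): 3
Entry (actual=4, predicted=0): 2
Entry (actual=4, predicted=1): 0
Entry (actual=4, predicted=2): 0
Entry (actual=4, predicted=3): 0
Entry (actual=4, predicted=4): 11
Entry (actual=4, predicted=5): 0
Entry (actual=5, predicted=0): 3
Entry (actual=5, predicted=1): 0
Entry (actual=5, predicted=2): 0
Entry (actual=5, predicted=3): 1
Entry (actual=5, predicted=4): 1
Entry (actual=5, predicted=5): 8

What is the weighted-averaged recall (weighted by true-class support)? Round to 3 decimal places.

Per-class recall (TP/(TP+FN)):
  0: TP=12, FN=0+0+0+0+1=1 → 12/13 = 0.9231
  1: TP=33, FN=2+0+0+0+1=3 → 33/36 = 0.9167
  2: TP=30, FN=0+1+0+0+2=3 → 30/33 = 0.9091
  3: TP=19, FN=7+1+3+2+3=16 → 19/35 = 0.5429
  4: TP=11, FN=2+0+0+0+0=2 → 11/13 = 0.8462
  5: TP=8, FN=3+0+0+1+1=5 → 8/13 = 0.6154
Weighted-recall = Σ (supportᵢ/N)·recallᵢ with N=143: (13/143)·0.9231 + (36/143)·0.9167 + (33/143)·0.9091 + (35/143)·0.5429 + (13/143)·0.8462 + (13/143)·0.6154 = 0.790

0.790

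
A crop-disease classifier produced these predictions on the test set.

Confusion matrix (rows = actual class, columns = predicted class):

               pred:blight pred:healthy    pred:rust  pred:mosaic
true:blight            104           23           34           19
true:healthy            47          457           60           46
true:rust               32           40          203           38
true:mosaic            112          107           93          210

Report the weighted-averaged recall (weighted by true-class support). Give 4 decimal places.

Per-class recall (TP/(TP+FN)):
  blight: TP=104, FN=23+34+19=76 → 104/180 = 0.57778
  healthy: TP=457, FN=47+60+46=153 → 457/610 = 0.74918
  rust: TP=203, FN=32+40+38=110 → 203/313 = 0.64856
  mosaic: TP=210, FN=112+107+93=312 → 210/522 = 0.40230
Weighted-recall = Σ (supportᵢ/N)·recallᵢ with N=1625: (180/1625)·0.57778 + (610/1625)·0.74918 + (313/1625)·0.64856 + (522/1625)·0.40230 = 0.5994

0.5994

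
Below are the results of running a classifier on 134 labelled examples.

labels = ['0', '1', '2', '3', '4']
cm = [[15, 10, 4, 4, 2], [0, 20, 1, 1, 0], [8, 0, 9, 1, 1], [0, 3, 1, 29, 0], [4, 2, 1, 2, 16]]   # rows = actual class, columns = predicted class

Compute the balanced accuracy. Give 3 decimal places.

0.666

Balanced accuracy = mean of per-class recall.
  0: recall = 15/35 = 0.4286
  1: recall = 20/22 = 0.9091
  2: recall = 9/19 = 0.4737
  3: recall = 29/33 = 0.8788
  4: recall = 16/25 = 0.6400
Mean = (0.4286 + 0.9091 + 0.4737 + 0.8788 + 0.6400) / 5 = 0.666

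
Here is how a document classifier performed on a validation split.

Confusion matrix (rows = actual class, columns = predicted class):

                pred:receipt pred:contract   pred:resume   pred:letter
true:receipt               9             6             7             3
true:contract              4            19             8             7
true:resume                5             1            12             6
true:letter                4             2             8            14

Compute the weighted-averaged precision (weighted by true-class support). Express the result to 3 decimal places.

0.498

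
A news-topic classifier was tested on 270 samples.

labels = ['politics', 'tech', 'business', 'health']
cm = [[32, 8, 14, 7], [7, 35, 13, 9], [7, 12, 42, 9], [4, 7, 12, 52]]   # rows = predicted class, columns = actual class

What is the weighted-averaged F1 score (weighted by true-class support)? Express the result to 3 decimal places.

Per-class F1 score (2·TP/(2·TP+FP+FN)):
  politics: TP=32, FP=8+14+7=29, FN=7+7+4=18 → 64/111 = 0.5766
  tech: TP=35, FP=7+13+9=29, FN=8+12+7=27 → 70/126 = 0.5556
  business: TP=42, FP=7+12+9=28, FN=14+13+12=39 → 84/151 = 0.5563
  health: TP=52, FP=4+7+12=23, FN=7+9+9=25 → 104/152 = 0.6842
Weighted-F1 score = Σ (supportᵢ/N)·F1 scoreᵢ with N=270: (50/270)·0.5766 + (62/270)·0.5556 + (81/270)·0.5563 + (77/270)·0.6842 = 0.596

0.596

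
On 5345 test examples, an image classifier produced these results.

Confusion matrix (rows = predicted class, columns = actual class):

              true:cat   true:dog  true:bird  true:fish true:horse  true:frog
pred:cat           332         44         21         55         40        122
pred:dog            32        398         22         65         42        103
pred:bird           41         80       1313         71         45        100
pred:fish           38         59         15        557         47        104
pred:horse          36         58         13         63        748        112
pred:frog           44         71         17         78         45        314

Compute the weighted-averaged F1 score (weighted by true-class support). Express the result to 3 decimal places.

0.674

Per-class F1 score (2·TP/(2·TP+FP+FN)):
  cat: TP=332, FP=44+21+55+40+122=282, FN=32+41+38+36+44=191 → 664/1137 = 0.5840
  dog: TP=398, FP=32+22+65+42+103=264, FN=44+80+59+58+71=312 → 796/1372 = 0.5802
  bird: TP=1313, FP=41+80+71+45+100=337, FN=21+22+15+13+17=88 → 2626/3051 = 0.8607
  fish: TP=557, FP=38+59+15+47+104=263, FN=55+65+71+63+78=332 → 1114/1709 = 0.6518
  horse: TP=748, FP=36+58+13+63+112=282, FN=40+42+45+47+45=219 → 1496/1997 = 0.7491
  frog: TP=314, FP=44+71+17+78+45=255, FN=122+103+100+104+112=541 → 628/1424 = 0.4410
Weighted-F1 score = Σ (supportᵢ/N)·F1 scoreᵢ with N=5345: (523/5345)·0.5840 + (710/5345)·0.5802 + (1401/5345)·0.8607 + (889/5345)·0.6518 + (967/5345)·0.7491 + (855/5345)·0.4410 = 0.674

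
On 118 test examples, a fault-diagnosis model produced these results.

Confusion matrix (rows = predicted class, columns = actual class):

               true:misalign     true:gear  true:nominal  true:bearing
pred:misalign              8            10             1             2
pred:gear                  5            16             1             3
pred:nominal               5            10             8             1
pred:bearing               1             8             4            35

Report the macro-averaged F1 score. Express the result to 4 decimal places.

0.5178

Per-class F1 score (2·TP/(2·TP+FP+FN)):
  misalign: TP=8, FP=10+1+2=13, FN=5+5+1=11 → 16/40 = 0.40000
  gear: TP=16, FP=5+1+3=9, FN=10+10+8=28 → 32/69 = 0.46377
  nominal: TP=8, FP=5+10+1=16, FN=1+1+4=6 → 16/38 = 0.42105
  bearing: TP=35, FP=1+8+4=13, FN=2+3+1=6 → 70/89 = 0.78652
Macro-F1 score = mean = (0.40000 + 0.46377 + 0.42105 + 0.78652) / 4 = 0.5178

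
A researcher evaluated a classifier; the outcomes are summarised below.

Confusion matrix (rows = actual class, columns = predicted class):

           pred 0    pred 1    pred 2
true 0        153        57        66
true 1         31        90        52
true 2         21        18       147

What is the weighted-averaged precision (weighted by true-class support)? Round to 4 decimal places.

Per-class precision (TP/(TP+FP)):
  0: TP=153, FP=31+21=52 → 153/205 = 0.74634
  1: TP=90, FP=57+18=75 → 90/165 = 0.54545
  2: TP=147, FP=66+52=118 → 147/265 = 0.55472
Weighted-precision = Σ (supportᵢ/N)·precisionᵢ with N=635: (276/635)·0.74634 + (173/635)·0.54545 + (186/635)·0.55472 = 0.6355

0.6355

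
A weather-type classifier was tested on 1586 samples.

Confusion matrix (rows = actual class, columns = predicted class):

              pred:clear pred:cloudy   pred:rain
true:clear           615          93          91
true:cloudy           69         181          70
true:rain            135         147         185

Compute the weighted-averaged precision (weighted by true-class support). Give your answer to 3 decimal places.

0.622

Per-class precision (TP/(TP+FP)):
  clear: TP=615, FP=69+135=204 → 615/819 = 0.7509
  cloudy: TP=181, FP=93+147=240 → 181/421 = 0.4299
  rain: TP=185, FP=91+70=161 → 185/346 = 0.5347
Weighted-precision = Σ (supportᵢ/N)·precisionᵢ with N=1586: (799/1586)·0.7509 + (320/1586)·0.4299 + (467/1586)·0.5347 = 0.622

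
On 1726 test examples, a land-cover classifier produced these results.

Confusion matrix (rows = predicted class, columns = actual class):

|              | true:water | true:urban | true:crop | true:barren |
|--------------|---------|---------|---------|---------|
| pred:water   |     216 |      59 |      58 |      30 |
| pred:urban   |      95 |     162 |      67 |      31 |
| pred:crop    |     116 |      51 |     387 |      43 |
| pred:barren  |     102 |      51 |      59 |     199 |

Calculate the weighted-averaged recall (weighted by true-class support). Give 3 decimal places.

0.559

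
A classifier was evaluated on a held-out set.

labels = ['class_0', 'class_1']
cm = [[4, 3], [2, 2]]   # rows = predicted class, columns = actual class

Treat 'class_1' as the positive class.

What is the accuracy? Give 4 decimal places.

0.5455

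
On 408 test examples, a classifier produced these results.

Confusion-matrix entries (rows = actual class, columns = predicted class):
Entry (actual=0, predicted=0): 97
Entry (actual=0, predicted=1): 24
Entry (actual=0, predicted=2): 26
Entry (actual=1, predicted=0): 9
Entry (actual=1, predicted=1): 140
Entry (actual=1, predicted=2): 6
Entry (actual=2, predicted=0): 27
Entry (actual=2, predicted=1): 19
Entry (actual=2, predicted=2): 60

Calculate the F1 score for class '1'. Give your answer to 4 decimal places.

0.8284

Take TP from the diagonal, FP from the rest of the '1' prediction marginal, FN from the rest of the '1' actual marginal.
F1 score = 2·TP/(2·TP+FP+FN).
1: TP=140, FP=24+19=43, FN=9+6=15 → 280/338 = 0.82840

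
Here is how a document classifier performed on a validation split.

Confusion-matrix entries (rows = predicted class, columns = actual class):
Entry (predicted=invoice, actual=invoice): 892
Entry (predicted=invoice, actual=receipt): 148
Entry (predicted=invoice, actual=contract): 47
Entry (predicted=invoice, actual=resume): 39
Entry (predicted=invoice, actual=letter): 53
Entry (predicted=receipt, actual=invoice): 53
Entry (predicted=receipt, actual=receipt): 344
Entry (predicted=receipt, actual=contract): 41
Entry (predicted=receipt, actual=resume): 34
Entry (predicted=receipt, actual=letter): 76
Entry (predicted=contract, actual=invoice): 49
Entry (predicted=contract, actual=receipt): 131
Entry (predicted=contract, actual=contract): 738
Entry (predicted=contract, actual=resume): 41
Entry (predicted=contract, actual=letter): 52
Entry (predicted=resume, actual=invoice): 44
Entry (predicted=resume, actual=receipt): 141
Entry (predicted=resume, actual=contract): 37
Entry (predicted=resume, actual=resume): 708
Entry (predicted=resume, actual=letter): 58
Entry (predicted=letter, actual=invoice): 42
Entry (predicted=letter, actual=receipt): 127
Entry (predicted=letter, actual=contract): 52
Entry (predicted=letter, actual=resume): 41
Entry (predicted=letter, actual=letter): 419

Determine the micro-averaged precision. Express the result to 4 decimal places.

0.7037

Micro-averaging pools counts across classes: ΣTP=3101, ΣFP=1306, ΣFN=1306.
Micro-precision = TP/(TP+FP) on pooled counts = 0.7037 (equals overall accuracy in single-label multiclass).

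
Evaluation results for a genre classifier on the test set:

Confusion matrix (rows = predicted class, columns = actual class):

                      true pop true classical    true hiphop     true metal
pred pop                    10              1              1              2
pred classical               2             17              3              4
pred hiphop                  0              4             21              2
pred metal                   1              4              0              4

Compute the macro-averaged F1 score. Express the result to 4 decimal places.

Per-class F1 score (2·TP/(2·TP+FP+FN)):
  pop: TP=10, FP=1+1+2=4, FN=2+0+1=3 → 20/27 = 0.74074
  classical: TP=17, FP=2+3+4=9, FN=1+4+4=9 → 34/52 = 0.65385
  hiphop: TP=21, FP=0+4+2=6, FN=1+3+0=4 → 42/52 = 0.80769
  metal: TP=4, FP=1+4+0=5, FN=2+4+2=8 → 8/21 = 0.38095
Macro-F1 score = mean = (0.74074 + 0.65385 + 0.80769 + 0.38095) / 4 = 0.6458

0.6458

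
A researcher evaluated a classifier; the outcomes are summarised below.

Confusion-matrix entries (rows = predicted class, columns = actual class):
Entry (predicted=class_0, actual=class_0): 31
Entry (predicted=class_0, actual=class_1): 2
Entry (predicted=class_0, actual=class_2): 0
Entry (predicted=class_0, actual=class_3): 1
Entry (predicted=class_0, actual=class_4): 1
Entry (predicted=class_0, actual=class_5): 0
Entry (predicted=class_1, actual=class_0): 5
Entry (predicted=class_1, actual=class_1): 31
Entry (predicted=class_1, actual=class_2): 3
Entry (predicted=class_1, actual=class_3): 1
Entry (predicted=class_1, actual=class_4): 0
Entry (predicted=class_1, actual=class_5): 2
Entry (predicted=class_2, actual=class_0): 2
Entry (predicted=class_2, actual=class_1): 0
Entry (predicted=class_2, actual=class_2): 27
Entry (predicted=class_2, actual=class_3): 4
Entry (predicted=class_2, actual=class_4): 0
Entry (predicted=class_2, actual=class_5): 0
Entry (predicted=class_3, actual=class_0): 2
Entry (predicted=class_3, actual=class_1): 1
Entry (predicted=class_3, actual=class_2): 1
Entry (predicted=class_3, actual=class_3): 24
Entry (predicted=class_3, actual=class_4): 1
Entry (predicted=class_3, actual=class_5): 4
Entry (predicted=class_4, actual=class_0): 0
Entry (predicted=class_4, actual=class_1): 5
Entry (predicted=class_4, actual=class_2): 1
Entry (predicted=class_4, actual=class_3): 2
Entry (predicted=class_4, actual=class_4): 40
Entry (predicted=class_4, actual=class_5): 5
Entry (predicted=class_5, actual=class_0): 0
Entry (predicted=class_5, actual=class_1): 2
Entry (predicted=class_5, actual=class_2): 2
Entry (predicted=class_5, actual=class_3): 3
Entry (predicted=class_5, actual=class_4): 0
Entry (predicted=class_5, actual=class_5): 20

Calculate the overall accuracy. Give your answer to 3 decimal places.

0.776

Accuracy = trace / total = (31+31+27+24+40+20=173) / 223 = 173/223 = 0.776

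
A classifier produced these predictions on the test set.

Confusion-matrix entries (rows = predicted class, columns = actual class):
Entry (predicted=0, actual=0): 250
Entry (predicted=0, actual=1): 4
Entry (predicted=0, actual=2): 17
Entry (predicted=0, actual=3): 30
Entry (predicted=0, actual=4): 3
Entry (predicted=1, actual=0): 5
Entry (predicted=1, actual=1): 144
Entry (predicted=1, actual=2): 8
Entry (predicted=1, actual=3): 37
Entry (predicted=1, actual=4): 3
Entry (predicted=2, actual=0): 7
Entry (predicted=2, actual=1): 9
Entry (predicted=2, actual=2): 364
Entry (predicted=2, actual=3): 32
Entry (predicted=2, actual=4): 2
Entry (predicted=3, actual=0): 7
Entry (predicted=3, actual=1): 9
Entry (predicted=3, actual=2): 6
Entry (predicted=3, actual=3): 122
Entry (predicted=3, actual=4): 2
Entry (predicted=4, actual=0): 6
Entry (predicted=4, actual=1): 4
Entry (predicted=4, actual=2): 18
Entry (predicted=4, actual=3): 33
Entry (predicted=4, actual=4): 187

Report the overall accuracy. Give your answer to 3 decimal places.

Accuracy = trace / total = (250+144+364+122+187=1067) / 1309 = 1067/1309 = 0.815

0.815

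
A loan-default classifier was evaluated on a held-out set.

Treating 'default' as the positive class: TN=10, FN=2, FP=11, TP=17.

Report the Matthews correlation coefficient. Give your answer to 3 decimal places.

0.404

MCC = (TP·TN − FP·FN) / √((TP+FP)(TP+FN)(TN+FP)(TN+FN))
Numerator = 17·10 − 11·2 = 148
Denominator = √(28·19·21·12) = √134064 = 366.1475
MCC = 148 / 366.1475 = 0.404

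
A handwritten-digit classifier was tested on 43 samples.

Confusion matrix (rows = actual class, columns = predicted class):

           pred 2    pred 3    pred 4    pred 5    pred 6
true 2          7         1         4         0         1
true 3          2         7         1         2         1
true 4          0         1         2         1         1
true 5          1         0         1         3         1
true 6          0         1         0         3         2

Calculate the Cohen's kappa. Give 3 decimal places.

0.352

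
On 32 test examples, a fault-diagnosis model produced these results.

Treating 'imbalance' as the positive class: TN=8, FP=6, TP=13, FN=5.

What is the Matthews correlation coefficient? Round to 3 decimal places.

0.297

MCC = (TP·TN − FP·FN) / √((TP+FP)(TP+FN)(TN+FP)(TN+FN))
Numerator = 13·8 − 6·5 = 74
Denominator = √(19·18·14·13) = √62244 = 249.4875
MCC = 74 / 249.4875 = 0.297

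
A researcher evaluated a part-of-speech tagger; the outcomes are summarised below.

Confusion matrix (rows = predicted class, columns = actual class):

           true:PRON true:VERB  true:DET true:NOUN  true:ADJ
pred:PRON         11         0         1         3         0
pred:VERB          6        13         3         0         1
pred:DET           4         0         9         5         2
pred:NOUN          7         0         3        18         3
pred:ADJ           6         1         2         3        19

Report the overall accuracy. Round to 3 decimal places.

Accuracy = trace / total = (11+13+9+18+19=70) / 120 = 70/120 = 0.583

0.583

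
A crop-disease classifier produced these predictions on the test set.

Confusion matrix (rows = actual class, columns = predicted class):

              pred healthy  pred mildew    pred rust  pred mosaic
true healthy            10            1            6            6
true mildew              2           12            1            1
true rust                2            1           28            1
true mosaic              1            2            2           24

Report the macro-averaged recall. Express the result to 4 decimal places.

Per-class recall (TP/(TP+FN)):
  healthy: TP=10, FN=1+6+6=13 → 10/23 = 0.43478
  mildew: TP=12, FN=2+1+1=4 → 12/16 = 0.75000
  rust: TP=28, FN=2+1+1=4 → 28/32 = 0.87500
  mosaic: TP=24, FN=1+2+2=5 → 24/29 = 0.82759
Macro-recall = mean = (0.43478 + 0.75000 + 0.87500 + 0.82759) / 4 = 0.7218

0.7218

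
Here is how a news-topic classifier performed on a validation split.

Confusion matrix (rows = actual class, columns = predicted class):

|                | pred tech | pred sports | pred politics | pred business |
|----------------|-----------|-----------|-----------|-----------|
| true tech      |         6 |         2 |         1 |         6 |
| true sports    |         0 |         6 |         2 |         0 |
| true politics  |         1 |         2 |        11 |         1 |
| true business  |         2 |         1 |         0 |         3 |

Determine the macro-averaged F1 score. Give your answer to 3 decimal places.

0.566

Per-class F1 score (2·TP/(2·TP+FP+FN)):
  tech: TP=6, FP=0+1+2=3, FN=2+1+6=9 → 12/24 = 0.5000
  sports: TP=6, FP=2+2+1=5, FN=0+2+0=2 → 12/19 = 0.6316
  politics: TP=11, FP=1+2+0=3, FN=1+2+1=4 → 22/29 = 0.7586
  business: TP=3, FP=6+0+1=7, FN=2+1+0=3 → 6/16 = 0.3750
Macro-F1 score = mean = (0.5000 + 0.6316 + 0.7586 + 0.3750) / 4 = 0.566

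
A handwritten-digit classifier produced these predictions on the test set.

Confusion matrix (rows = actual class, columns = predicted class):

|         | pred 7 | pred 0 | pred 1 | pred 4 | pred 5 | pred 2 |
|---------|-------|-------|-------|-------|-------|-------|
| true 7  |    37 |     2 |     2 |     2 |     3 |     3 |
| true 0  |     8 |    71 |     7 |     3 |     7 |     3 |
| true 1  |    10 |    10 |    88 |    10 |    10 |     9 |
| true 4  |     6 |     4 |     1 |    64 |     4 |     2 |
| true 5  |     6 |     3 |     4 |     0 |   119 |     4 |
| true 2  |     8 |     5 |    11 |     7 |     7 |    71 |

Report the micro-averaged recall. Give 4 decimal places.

Micro-averaging pools counts across classes: ΣTP=450, ΣFP=161, ΣFN=161.
Micro-recall = TP/(TP+FN) on pooled counts = 0.7365 (equals overall accuracy in single-label multiclass).

0.7365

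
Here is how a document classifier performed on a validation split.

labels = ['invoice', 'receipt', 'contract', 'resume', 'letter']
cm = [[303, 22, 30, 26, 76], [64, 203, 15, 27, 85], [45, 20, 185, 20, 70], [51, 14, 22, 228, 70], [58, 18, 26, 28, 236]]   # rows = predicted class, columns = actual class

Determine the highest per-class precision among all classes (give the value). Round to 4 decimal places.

0.6630

Per-class precision (TP/(TP+FP)):
  invoice: TP=303, FP=22+30+26+76=154 → 303/457 = 0.66302
  receipt: TP=203, FP=64+15+27+85=191 → 203/394 = 0.51523
  contract: TP=185, FP=45+20+20+70=155 → 185/340 = 0.54412
  resume: TP=228, FP=51+14+22+70=157 → 228/385 = 0.59221
  letter: TP=236, FP=58+18+26+28=130 → 236/366 = 0.64481
Highest is class 'invoice' with precision = 0.6630.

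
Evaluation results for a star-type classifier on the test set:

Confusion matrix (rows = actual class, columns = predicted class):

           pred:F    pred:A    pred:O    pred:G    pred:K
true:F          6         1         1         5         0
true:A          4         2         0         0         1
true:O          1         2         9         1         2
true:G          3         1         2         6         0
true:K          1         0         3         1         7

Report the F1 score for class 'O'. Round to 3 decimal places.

Take TP from the diagonal, FP from the rest of the 'O' prediction marginal, FN from the rest of the 'O' actual marginal.
F1 score = 2·TP/(2·TP+FP+FN).
O: TP=9, FP=1+0+2+3=6, FN=1+2+1+2=6 → 18/30 = 0.6000

0.600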